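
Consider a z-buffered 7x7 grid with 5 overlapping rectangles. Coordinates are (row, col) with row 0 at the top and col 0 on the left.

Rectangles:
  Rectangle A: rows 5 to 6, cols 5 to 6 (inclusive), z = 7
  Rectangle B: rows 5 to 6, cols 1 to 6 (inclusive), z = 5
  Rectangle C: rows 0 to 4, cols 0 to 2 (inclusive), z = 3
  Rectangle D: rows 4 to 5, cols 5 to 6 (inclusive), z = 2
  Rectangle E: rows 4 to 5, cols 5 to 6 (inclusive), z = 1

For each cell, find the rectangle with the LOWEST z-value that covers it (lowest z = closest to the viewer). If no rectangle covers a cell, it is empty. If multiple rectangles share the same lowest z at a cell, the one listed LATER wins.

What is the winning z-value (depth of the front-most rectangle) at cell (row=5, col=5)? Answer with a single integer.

Answer: 1

Derivation:
Check cell (5,5):
  A: rows 5-6 cols 5-6 z=7 -> covers; best now A (z=7)
  B: rows 5-6 cols 1-6 z=5 -> covers; best now B (z=5)
  C: rows 0-4 cols 0-2 -> outside (row miss)
  D: rows 4-5 cols 5-6 z=2 -> covers; best now D (z=2)
  E: rows 4-5 cols 5-6 z=1 -> covers; best now E (z=1)
Winner: E at z=1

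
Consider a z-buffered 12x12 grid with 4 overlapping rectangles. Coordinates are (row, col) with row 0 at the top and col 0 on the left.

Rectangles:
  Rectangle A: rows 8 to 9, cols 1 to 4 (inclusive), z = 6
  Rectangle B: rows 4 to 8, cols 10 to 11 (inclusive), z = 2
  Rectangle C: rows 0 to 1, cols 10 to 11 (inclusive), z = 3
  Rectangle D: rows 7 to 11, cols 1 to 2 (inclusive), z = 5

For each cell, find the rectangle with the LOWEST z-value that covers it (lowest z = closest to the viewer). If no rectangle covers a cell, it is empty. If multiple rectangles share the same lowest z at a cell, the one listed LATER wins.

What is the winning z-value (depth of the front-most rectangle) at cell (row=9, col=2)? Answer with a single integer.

Check cell (9,2):
  A: rows 8-9 cols 1-4 z=6 -> covers; best now A (z=6)
  B: rows 4-8 cols 10-11 -> outside (row miss)
  C: rows 0-1 cols 10-11 -> outside (row miss)
  D: rows 7-11 cols 1-2 z=5 -> covers; best now D (z=5)
Winner: D at z=5

Answer: 5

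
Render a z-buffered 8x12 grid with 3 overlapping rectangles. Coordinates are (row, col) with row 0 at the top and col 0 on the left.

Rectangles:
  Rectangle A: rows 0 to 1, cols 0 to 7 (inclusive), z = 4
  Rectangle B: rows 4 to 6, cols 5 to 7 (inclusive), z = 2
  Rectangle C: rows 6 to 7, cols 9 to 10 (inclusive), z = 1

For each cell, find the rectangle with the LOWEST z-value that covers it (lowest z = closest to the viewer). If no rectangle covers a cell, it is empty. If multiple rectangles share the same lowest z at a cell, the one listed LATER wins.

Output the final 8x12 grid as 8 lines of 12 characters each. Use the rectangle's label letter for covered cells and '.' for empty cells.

AAAAAAAA....
AAAAAAAA....
............
............
.....BBB....
.....BBB....
.....BBB.CC.
.........CC.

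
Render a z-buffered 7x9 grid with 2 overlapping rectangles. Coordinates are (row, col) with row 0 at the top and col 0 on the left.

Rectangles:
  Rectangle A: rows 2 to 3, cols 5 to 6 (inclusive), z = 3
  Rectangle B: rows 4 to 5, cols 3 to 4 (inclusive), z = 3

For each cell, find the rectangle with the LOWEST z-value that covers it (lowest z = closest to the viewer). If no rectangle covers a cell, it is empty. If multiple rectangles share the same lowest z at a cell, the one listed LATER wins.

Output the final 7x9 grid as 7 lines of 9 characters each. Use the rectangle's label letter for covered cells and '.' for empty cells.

.........
.........
.....AA..
.....AA..
...BB....
...BB....
.........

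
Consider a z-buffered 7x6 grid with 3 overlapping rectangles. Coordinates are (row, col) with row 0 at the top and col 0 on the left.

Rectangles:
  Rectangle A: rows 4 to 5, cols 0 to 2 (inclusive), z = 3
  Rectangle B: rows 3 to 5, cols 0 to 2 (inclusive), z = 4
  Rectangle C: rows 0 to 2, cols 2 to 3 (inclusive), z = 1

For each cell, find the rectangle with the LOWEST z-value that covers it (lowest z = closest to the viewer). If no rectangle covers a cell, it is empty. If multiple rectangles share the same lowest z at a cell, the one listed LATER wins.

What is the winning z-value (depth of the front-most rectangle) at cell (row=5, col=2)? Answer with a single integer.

Answer: 3

Derivation:
Check cell (5,2):
  A: rows 4-5 cols 0-2 z=3 -> covers; best now A (z=3)
  B: rows 3-5 cols 0-2 z=4 -> covers; best now A (z=3)
  C: rows 0-2 cols 2-3 -> outside (row miss)
Winner: A at z=3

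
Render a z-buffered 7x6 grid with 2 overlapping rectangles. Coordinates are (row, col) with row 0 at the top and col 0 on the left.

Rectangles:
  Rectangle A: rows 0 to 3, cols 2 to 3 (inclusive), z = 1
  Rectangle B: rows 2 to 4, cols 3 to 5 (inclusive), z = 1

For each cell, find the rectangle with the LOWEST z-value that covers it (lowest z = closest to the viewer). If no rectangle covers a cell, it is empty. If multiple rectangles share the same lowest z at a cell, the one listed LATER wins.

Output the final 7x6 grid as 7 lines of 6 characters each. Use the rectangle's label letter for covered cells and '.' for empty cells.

..AA..
..AA..
..ABBB
..ABBB
...BBB
......
......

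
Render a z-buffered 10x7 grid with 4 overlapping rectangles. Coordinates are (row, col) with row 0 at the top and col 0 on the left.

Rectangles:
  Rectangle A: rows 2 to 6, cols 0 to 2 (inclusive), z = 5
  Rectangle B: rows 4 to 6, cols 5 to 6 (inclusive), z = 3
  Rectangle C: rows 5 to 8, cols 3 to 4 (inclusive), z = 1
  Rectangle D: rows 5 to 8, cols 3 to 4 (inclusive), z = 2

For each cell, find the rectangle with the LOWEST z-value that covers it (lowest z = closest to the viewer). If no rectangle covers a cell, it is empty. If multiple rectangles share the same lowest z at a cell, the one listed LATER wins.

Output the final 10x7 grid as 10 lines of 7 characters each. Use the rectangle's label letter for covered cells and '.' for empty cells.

.......
.......
AAA....
AAA....
AAA..BB
AAACCBB
AAACCBB
...CC..
...CC..
.......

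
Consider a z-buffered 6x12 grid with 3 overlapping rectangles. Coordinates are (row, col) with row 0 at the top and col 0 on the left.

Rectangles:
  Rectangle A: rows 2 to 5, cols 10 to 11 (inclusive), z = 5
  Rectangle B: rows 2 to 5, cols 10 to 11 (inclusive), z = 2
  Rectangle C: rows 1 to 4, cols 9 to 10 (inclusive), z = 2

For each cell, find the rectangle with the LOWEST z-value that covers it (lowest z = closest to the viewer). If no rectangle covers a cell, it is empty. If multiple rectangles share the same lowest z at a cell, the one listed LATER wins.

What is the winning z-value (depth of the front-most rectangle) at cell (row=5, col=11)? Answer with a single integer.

Check cell (5,11):
  A: rows 2-5 cols 10-11 z=5 -> covers; best now A (z=5)
  B: rows 2-5 cols 10-11 z=2 -> covers; best now B (z=2)
  C: rows 1-4 cols 9-10 -> outside (row miss)
Winner: B at z=2

Answer: 2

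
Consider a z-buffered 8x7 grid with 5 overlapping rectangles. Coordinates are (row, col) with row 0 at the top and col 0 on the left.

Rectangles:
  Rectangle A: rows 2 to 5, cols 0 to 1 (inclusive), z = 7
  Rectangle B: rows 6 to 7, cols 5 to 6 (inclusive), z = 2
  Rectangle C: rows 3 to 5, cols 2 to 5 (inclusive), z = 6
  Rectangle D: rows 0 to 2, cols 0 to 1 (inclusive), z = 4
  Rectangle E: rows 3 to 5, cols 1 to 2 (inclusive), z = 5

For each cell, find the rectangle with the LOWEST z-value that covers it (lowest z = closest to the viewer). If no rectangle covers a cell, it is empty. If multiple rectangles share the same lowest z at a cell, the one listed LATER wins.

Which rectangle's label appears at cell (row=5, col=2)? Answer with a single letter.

Check cell (5,2):
  A: rows 2-5 cols 0-1 -> outside (col miss)
  B: rows 6-7 cols 5-6 -> outside (row miss)
  C: rows 3-5 cols 2-5 z=6 -> covers; best now C (z=6)
  D: rows 0-2 cols 0-1 -> outside (row miss)
  E: rows 3-5 cols 1-2 z=5 -> covers; best now E (z=5)
Winner: E at z=5

Answer: E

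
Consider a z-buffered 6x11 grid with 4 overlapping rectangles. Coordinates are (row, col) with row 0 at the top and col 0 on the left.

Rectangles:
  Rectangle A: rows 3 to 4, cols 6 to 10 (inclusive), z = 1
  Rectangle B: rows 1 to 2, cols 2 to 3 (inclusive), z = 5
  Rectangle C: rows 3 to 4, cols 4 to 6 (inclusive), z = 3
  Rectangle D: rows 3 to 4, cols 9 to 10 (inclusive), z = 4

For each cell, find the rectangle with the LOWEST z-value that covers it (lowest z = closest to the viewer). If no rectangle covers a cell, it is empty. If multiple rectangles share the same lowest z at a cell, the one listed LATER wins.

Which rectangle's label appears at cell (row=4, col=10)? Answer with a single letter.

Answer: A

Derivation:
Check cell (4,10):
  A: rows 3-4 cols 6-10 z=1 -> covers; best now A (z=1)
  B: rows 1-2 cols 2-3 -> outside (row miss)
  C: rows 3-4 cols 4-6 -> outside (col miss)
  D: rows 3-4 cols 9-10 z=4 -> covers; best now A (z=1)
Winner: A at z=1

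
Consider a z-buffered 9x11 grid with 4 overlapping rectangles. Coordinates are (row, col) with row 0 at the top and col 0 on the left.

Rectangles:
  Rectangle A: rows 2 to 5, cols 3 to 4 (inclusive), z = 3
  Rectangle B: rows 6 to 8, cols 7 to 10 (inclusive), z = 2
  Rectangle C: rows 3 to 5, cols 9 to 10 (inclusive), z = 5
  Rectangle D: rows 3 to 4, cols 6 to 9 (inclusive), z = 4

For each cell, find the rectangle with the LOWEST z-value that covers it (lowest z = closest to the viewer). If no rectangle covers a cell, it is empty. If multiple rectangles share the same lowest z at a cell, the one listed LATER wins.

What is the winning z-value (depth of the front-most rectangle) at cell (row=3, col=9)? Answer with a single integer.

Check cell (3,9):
  A: rows 2-5 cols 3-4 -> outside (col miss)
  B: rows 6-8 cols 7-10 -> outside (row miss)
  C: rows 3-5 cols 9-10 z=5 -> covers; best now C (z=5)
  D: rows 3-4 cols 6-9 z=4 -> covers; best now D (z=4)
Winner: D at z=4

Answer: 4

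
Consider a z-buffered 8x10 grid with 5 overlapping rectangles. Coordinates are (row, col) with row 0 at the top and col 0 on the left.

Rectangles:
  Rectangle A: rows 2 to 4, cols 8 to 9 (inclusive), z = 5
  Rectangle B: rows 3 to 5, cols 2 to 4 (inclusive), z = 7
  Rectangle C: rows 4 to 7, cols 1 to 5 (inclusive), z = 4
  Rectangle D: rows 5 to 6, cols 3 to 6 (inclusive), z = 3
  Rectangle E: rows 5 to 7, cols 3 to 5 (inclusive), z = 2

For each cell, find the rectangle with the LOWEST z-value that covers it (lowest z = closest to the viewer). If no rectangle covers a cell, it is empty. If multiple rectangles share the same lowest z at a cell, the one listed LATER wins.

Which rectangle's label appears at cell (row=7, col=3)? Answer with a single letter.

Answer: E

Derivation:
Check cell (7,3):
  A: rows 2-4 cols 8-9 -> outside (row miss)
  B: rows 3-5 cols 2-4 -> outside (row miss)
  C: rows 4-7 cols 1-5 z=4 -> covers; best now C (z=4)
  D: rows 5-6 cols 3-6 -> outside (row miss)
  E: rows 5-7 cols 3-5 z=2 -> covers; best now E (z=2)
Winner: E at z=2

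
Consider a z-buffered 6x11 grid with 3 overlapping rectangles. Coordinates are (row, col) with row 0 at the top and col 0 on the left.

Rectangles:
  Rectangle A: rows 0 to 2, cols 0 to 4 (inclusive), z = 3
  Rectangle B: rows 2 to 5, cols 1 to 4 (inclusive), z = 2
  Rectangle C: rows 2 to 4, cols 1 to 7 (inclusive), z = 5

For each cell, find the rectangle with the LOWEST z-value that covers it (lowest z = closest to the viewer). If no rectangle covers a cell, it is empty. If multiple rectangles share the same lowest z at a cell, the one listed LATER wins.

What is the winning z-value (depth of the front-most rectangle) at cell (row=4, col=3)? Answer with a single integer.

Answer: 2

Derivation:
Check cell (4,3):
  A: rows 0-2 cols 0-4 -> outside (row miss)
  B: rows 2-5 cols 1-4 z=2 -> covers; best now B (z=2)
  C: rows 2-4 cols 1-7 z=5 -> covers; best now B (z=2)
Winner: B at z=2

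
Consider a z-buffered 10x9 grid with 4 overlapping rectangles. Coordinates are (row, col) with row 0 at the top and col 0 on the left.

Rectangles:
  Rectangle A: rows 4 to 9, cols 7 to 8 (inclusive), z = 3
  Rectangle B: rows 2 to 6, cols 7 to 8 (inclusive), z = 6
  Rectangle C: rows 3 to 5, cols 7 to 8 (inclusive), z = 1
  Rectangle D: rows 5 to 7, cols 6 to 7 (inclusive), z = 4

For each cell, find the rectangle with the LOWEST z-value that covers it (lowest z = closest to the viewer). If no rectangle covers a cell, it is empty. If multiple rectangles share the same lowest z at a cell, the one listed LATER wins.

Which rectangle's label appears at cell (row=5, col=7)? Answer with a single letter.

Answer: C

Derivation:
Check cell (5,7):
  A: rows 4-9 cols 7-8 z=3 -> covers; best now A (z=3)
  B: rows 2-6 cols 7-8 z=6 -> covers; best now A (z=3)
  C: rows 3-5 cols 7-8 z=1 -> covers; best now C (z=1)
  D: rows 5-7 cols 6-7 z=4 -> covers; best now C (z=1)
Winner: C at z=1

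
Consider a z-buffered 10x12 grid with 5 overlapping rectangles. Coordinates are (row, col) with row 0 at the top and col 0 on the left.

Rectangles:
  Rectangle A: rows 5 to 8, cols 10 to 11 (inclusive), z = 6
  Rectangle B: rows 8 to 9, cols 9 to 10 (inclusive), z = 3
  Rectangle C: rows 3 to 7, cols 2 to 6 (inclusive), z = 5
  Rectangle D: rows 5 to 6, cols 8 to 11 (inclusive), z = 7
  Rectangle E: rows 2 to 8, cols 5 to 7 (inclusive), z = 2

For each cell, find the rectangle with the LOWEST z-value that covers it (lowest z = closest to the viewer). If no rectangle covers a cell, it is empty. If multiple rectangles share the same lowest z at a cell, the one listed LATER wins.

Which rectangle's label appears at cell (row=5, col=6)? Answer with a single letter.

Answer: E

Derivation:
Check cell (5,6):
  A: rows 5-8 cols 10-11 -> outside (col miss)
  B: rows 8-9 cols 9-10 -> outside (row miss)
  C: rows 3-7 cols 2-6 z=5 -> covers; best now C (z=5)
  D: rows 5-6 cols 8-11 -> outside (col miss)
  E: rows 2-8 cols 5-7 z=2 -> covers; best now E (z=2)
Winner: E at z=2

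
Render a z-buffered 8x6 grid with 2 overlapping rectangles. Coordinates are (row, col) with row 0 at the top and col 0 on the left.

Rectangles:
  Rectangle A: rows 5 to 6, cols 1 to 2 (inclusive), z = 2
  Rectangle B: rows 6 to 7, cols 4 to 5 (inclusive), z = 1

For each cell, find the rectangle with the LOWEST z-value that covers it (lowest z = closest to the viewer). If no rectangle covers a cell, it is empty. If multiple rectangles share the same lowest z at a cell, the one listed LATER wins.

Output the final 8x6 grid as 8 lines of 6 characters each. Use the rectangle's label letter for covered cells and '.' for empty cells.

......
......
......
......
......
.AA...
.AA.BB
....BB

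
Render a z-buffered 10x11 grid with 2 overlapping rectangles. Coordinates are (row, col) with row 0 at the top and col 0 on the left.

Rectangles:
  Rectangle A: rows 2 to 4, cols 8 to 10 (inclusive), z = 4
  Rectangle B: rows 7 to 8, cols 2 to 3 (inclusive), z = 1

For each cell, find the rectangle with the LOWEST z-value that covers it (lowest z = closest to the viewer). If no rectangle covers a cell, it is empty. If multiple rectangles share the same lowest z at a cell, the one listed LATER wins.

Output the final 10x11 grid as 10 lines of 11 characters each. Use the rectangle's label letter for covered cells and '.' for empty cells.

...........
...........
........AAA
........AAA
........AAA
...........
...........
..BB.......
..BB.......
...........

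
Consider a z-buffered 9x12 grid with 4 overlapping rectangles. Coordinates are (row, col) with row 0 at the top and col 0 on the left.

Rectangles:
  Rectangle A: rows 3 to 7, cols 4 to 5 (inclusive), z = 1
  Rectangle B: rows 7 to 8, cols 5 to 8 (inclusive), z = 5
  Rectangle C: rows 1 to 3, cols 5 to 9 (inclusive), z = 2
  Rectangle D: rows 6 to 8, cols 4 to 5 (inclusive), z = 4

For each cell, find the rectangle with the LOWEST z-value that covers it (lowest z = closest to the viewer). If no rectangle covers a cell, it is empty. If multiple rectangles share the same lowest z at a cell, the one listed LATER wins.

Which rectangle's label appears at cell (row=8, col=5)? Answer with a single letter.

Answer: D

Derivation:
Check cell (8,5):
  A: rows 3-7 cols 4-5 -> outside (row miss)
  B: rows 7-8 cols 5-8 z=5 -> covers; best now B (z=5)
  C: rows 1-3 cols 5-9 -> outside (row miss)
  D: rows 6-8 cols 4-5 z=4 -> covers; best now D (z=4)
Winner: D at z=4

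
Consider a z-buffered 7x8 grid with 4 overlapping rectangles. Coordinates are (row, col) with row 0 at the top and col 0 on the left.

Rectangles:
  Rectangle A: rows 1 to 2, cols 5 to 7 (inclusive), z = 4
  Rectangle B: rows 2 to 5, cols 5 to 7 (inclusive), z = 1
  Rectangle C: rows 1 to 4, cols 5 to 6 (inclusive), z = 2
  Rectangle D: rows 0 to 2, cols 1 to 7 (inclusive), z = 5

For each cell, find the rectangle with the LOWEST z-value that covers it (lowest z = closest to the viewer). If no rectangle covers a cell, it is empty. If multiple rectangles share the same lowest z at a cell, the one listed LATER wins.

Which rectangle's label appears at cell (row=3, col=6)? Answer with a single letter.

Answer: B

Derivation:
Check cell (3,6):
  A: rows 1-2 cols 5-7 -> outside (row miss)
  B: rows 2-5 cols 5-7 z=1 -> covers; best now B (z=1)
  C: rows 1-4 cols 5-6 z=2 -> covers; best now B (z=1)
  D: rows 0-2 cols 1-7 -> outside (row miss)
Winner: B at z=1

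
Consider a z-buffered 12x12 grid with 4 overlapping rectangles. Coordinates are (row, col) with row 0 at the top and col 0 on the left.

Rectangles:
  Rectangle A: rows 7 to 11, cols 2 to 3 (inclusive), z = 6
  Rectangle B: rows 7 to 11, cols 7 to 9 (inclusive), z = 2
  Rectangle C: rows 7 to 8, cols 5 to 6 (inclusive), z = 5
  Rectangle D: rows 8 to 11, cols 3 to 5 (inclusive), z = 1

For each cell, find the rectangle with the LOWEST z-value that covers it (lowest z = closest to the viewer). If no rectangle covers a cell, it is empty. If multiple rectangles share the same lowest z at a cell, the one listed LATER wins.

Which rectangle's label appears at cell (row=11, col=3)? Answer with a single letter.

Answer: D

Derivation:
Check cell (11,3):
  A: rows 7-11 cols 2-3 z=6 -> covers; best now A (z=6)
  B: rows 7-11 cols 7-9 -> outside (col miss)
  C: rows 7-8 cols 5-6 -> outside (row miss)
  D: rows 8-11 cols 3-5 z=1 -> covers; best now D (z=1)
Winner: D at z=1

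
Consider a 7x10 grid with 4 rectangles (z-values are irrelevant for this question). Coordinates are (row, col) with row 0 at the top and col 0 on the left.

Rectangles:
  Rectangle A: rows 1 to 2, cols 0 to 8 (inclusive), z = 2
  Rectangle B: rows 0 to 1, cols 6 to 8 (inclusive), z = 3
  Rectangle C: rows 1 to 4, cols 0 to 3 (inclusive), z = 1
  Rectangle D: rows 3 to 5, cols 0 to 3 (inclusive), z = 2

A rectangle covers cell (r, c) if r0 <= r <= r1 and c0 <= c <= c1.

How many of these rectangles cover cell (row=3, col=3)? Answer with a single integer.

Answer: 2

Derivation:
Check cell (3,3):
  A: rows 1-2 cols 0-8 -> outside (row miss)
  B: rows 0-1 cols 6-8 -> outside (row miss)
  C: rows 1-4 cols 0-3 -> covers
  D: rows 3-5 cols 0-3 -> covers
Count covering = 2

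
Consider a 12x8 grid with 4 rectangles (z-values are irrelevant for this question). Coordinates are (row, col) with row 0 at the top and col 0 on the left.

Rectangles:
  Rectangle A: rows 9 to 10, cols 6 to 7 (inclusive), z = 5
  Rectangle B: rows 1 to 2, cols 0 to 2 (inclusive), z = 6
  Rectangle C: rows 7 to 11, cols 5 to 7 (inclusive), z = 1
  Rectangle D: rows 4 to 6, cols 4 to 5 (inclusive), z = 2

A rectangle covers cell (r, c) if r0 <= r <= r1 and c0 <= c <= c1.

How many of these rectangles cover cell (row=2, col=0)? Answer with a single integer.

Check cell (2,0):
  A: rows 9-10 cols 6-7 -> outside (row miss)
  B: rows 1-2 cols 0-2 -> covers
  C: rows 7-11 cols 5-7 -> outside (row miss)
  D: rows 4-6 cols 4-5 -> outside (row miss)
Count covering = 1

Answer: 1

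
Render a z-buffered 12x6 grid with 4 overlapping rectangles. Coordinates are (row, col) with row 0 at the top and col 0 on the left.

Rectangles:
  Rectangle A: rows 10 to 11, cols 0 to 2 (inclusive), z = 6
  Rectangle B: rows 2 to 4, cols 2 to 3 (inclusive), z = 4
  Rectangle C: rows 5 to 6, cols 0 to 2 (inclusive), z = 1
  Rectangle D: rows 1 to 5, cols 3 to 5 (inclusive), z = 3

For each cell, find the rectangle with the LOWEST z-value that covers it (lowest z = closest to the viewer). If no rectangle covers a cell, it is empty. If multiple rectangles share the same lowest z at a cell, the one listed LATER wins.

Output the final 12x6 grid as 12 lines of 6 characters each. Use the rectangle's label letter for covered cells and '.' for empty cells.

......
...DDD
..BDDD
..BDDD
..BDDD
CCCDDD
CCC...
......
......
......
AAA...
AAA...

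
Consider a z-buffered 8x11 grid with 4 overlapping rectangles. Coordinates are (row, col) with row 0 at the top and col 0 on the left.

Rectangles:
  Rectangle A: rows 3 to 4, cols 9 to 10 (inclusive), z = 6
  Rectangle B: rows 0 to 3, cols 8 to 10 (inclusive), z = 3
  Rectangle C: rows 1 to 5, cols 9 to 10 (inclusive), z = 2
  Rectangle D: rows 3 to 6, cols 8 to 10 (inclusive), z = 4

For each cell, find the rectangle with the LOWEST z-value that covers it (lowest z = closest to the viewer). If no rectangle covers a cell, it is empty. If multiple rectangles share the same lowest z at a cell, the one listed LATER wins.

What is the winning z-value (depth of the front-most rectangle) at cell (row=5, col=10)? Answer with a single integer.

Answer: 2

Derivation:
Check cell (5,10):
  A: rows 3-4 cols 9-10 -> outside (row miss)
  B: rows 0-3 cols 8-10 -> outside (row miss)
  C: rows 1-5 cols 9-10 z=2 -> covers; best now C (z=2)
  D: rows 3-6 cols 8-10 z=4 -> covers; best now C (z=2)
Winner: C at z=2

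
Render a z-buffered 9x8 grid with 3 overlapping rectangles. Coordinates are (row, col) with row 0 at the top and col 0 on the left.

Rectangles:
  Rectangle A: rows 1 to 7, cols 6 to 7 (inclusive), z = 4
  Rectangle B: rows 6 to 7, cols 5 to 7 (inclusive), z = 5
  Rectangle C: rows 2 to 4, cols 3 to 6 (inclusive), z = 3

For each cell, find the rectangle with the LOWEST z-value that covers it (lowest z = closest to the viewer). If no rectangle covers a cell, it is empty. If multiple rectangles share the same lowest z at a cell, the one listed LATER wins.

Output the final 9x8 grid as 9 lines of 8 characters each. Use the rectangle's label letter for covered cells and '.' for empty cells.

........
......AA
...CCCCA
...CCCCA
...CCCCA
......AA
.....BAA
.....BAA
........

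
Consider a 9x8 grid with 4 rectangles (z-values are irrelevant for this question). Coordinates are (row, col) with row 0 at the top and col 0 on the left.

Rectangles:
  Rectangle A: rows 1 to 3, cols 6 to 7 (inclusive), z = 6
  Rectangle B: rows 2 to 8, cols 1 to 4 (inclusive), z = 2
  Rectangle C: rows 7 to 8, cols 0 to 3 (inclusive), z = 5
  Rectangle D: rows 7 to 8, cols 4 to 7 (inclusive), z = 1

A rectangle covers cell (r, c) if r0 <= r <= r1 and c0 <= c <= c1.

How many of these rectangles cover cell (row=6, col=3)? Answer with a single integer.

Answer: 1

Derivation:
Check cell (6,3):
  A: rows 1-3 cols 6-7 -> outside (row miss)
  B: rows 2-8 cols 1-4 -> covers
  C: rows 7-8 cols 0-3 -> outside (row miss)
  D: rows 7-8 cols 4-7 -> outside (row miss)
Count covering = 1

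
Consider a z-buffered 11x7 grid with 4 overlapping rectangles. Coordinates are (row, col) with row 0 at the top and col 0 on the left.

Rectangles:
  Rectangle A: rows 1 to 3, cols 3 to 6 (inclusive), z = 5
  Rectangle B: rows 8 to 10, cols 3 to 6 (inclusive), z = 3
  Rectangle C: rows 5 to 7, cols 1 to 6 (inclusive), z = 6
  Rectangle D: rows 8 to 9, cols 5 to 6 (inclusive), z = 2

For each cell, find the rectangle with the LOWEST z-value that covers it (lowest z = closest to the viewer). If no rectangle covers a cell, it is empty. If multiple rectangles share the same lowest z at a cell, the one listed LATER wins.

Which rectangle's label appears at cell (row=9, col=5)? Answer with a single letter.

Check cell (9,5):
  A: rows 1-3 cols 3-6 -> outside (row miss)
  B: rows 8-10 cols 3-6 z=3 -> covers; best now B (z=3)
  C: rows 5-7 cols 1-6 -> outside (row miss)
  D: rows 8-9 cols 5-6 z=2 -> covers; best now D (z=2)
Winner: D at z=2

Answer: D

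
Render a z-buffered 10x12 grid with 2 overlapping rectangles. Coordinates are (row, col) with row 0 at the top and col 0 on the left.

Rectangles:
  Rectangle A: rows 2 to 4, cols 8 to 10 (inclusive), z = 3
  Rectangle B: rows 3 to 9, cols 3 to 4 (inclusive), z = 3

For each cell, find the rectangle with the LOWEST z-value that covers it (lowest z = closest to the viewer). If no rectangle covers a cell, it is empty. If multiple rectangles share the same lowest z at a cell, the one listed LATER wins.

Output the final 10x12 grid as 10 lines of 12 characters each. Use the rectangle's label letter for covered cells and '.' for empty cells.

............
............
........AAA.
...BB...AAA.
...BB...AAA.
...BB.......
...BB.......
...BB.......
...BB.......
...BB.......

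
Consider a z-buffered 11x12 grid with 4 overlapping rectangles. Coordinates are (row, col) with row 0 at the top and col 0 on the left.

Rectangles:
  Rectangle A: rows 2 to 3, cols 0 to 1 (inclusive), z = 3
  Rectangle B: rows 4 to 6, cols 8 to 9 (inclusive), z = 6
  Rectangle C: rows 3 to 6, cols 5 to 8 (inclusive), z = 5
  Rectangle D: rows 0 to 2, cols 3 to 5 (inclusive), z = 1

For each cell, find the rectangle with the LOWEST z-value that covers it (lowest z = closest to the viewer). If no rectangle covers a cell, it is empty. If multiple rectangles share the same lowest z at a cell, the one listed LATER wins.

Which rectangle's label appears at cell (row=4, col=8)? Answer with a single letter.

Answer: C

Derivation:
Check cell (4,8):
  A: rows 2-3 cols 0-1 -> outside (row miss)
  B: rows 4-6 cols 8-9 z=6 -> covers; best now B (z=6)
  C: rows 3-6 cols 5-8 z=5 -> covers; best now C (z=5)
  D: rows 0-2 cols 3-5 -> outside (row miss)
Winner: C at z=5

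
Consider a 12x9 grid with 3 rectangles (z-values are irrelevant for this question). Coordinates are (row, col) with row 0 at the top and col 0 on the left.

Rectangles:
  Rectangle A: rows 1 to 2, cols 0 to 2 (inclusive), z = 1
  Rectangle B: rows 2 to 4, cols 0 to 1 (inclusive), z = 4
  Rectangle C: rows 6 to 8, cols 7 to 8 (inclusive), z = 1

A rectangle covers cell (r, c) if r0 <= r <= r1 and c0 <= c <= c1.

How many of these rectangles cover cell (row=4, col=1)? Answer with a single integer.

Answer: 1

Derivation:
Check cell (4,1):
  A: rows 1-2 cols 0-2 -> outside (row miss)
  B: rows 2-4 cols 0-1 -> covers
  C: rows 6-8 cols 7-8 -> outside (row miss)
Count covering = 1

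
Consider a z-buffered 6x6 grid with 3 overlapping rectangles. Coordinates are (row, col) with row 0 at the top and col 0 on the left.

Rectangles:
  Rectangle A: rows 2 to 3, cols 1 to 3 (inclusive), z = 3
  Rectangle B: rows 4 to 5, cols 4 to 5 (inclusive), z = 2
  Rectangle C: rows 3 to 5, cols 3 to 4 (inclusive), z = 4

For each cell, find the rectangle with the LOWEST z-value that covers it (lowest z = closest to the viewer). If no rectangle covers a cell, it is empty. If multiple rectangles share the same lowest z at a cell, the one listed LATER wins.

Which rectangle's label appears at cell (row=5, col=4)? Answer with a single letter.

Answer: B

Derivation:
Check cell (5,4):
  A: rows 2-3 cols 1-3 -> outside (row miss)
  B: rows 4-5 cols 4-5 z=2 -> covers; best now B (z=2)
  C: rows 3-5 cols 3-4 z=4 -> covers; best now B (z=2)
Winner: B at z=2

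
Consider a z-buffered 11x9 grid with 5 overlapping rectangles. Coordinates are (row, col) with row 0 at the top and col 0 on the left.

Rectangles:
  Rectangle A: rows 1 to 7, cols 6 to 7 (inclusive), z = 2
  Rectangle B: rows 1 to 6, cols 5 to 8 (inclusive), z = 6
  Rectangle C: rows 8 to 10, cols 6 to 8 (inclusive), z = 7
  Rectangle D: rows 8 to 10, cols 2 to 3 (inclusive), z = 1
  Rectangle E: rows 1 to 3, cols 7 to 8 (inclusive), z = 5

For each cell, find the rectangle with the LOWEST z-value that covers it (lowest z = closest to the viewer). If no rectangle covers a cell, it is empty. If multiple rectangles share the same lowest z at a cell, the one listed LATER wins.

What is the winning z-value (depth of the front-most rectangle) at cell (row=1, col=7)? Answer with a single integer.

Check cell (1,7):
  A: rows 1-7 cols 6-7 z=2 -> covers; best now A (z=2)
  B: rows 1-6 cols 5-8 z=6 -> covers; best now A (z=2)
  C: rows 8-10 cols 6-8 -> outside (row miss)
  D: rows 8-10 cols 2-3 -> outside (row miss)
  E: rows 1-3 cols 7-8 z=5 -> covers; best now A (z=2)
Winner: A at z=2

Answer: 2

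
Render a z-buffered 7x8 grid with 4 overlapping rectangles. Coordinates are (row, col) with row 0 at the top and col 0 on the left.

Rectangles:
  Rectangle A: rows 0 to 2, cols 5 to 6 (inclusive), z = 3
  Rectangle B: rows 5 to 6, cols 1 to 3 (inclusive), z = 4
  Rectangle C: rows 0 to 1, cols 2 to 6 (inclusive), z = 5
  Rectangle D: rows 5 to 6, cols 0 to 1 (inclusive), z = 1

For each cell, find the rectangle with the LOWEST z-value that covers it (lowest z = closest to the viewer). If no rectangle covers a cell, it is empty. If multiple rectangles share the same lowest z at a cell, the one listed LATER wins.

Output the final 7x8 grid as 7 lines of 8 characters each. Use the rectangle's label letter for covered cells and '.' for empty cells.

..CCCAA.
..CCCAA.
.....AA.
........
........
DDBB....
DDBB....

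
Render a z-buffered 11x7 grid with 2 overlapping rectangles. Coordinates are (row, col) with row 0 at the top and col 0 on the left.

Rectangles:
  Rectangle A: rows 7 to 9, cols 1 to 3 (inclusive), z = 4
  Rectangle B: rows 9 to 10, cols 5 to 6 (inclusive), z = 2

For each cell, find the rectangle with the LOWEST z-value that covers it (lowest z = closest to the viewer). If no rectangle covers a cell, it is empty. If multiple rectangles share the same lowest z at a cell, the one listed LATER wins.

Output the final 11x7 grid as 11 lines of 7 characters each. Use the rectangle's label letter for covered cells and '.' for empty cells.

.......
.......
.......
.......
.......
.......
.......
.AAA...
.AAA...
.AAA.BB
.....BB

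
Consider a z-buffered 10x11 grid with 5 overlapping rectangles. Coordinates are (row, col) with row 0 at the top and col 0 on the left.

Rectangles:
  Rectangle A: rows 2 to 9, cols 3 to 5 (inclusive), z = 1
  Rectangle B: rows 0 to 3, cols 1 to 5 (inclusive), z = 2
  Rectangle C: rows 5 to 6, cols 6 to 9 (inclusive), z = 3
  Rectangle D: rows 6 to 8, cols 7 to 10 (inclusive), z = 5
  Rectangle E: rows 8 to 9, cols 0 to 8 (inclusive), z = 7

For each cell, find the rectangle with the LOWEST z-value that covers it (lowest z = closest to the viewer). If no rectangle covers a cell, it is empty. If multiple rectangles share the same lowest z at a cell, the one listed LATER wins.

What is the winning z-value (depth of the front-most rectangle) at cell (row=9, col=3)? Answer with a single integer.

Answer: 1

Derivation:
Check cell (9,3):
  A: rows 2-9 cols 3-5 z=1 -> covers; best now A (z=1)
  B: rows 0-3 cols 1-5 -> outside (row miss)
  C: rows 5-6 cols 6-9 -> outside (row miss)
  D: rows 6-8 cols 7-10 -> outside (row miss)
  E: rows 8-9 cols 0-8 z=7 -> covers; best now A (z=1)
Winner: A at z=1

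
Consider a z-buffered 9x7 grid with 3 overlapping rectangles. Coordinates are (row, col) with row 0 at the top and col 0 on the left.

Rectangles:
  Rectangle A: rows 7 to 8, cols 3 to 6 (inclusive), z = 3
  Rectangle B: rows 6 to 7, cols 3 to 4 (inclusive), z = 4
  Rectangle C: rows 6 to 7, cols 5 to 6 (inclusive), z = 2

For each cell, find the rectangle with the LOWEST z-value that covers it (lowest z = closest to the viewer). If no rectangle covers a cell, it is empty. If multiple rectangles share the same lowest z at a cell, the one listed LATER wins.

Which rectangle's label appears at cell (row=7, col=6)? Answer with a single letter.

Check cell (7,6):
  A: rows 7-8 cols 3-6 z=3 -> covers; best now A (z=3)
  B: rows 6-7 cols 3-4 -> outside (col miss)
  C: rows 6-7 cols 5-6 z=2 -> covers; best now C (z=2)
Winner: C at z=2

Answer: C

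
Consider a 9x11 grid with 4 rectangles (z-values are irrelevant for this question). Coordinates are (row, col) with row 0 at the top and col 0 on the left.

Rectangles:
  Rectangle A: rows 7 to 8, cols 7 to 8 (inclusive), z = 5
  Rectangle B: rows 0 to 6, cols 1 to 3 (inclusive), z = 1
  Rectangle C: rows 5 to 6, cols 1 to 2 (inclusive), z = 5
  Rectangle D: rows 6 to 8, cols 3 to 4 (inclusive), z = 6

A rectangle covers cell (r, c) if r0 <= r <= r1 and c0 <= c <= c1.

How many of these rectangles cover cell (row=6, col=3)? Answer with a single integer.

Answer: 2

Derivation:
Check cell (6,3):
  A: rows 7-8 cols 7-8 -> outside (row miss)
  B: rows 0-6 cols 1-3 -> covers
  C: rows 5-6 cols 1-2 -> outside (col miss)
  D: rows 6-8 cols 3-4 -> covers
Count covering = 2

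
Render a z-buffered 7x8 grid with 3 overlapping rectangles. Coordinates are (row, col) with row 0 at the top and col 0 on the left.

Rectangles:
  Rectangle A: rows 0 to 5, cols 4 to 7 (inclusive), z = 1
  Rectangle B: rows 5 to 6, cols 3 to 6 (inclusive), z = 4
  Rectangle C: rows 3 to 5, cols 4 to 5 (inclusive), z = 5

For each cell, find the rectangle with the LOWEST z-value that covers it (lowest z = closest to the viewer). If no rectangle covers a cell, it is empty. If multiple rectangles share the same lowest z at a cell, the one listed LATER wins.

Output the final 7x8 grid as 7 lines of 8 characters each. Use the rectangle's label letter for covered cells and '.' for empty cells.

....AAAA
....AAAA
....AAAA
....AAAA
....AAAA
...BAAAA
...BBBB.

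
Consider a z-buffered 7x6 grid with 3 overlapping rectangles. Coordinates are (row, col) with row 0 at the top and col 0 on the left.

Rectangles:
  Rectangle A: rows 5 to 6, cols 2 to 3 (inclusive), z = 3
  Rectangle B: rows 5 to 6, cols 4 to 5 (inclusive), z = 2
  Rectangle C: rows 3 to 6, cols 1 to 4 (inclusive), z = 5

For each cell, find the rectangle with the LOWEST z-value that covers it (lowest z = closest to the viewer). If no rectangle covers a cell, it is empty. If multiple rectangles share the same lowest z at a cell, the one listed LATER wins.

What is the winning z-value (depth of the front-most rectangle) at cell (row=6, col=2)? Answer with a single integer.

Check cell (6,2):
  A: rows 5-6 cols 2-3 z=3 -> covers; best now A (z=3)
  B: rows 5-6 cols 4-5 -> outside (col miss)
  C: rows 3-6 cols 1-4 z=5 -> covers; best now A (z=3)
Winner: A at z=3

Answer: 3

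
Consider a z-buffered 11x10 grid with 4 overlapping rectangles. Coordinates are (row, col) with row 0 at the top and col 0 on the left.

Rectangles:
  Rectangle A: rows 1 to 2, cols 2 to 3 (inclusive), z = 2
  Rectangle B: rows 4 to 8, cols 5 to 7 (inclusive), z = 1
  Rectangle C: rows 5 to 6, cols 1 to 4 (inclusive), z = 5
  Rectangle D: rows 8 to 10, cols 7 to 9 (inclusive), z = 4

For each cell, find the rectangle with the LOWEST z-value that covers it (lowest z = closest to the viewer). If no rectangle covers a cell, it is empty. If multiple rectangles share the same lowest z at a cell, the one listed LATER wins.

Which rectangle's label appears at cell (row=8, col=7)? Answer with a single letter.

Check cell (8,7):
  A: rows 1-2 cols 2-3 -> outside (row miss)
  B: rows 4-8 cols 5-7 z=1 -> covers; best now B (z=1)
  C: rows 5-6 cols 1-4 -> outside (row miss)
  D: rows 8-10 cols 7-9 z=4 -> covers; best now B (z=1)
Winner: B at z=1

Answer: B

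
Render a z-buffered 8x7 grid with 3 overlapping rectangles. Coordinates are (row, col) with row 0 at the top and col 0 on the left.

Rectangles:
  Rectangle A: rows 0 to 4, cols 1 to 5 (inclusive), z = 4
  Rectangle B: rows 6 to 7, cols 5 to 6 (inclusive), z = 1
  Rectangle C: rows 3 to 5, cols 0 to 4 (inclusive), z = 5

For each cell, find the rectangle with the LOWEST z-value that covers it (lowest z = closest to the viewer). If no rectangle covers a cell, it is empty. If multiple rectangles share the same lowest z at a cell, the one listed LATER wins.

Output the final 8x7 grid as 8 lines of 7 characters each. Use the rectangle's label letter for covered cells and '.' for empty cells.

.AAAAA.
.AAAAA.
.AAAAA.
CAAAAA.
CAAAAA.
CCCCC..
.....BB
.....BB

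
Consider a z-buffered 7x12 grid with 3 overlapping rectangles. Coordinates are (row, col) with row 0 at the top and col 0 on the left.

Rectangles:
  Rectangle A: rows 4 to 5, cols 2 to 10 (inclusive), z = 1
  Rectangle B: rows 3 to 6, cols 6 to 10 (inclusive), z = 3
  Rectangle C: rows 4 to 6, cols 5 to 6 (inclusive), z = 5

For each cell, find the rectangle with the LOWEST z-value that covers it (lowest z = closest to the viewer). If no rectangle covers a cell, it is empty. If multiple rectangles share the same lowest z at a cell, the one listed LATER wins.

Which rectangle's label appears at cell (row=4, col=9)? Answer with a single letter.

Answer: A

Derivation:
Check cell (4,9):
  A: rows 4-5 cols 2-10 z=1 -> covers; best now A (z=1)
  B: rows 3-6 cols 6-10 z=3 -> covers; best now A (z=1)
  C: rows 4-6 cols 5-6 -> outside (col miss)
Winner: A at z=1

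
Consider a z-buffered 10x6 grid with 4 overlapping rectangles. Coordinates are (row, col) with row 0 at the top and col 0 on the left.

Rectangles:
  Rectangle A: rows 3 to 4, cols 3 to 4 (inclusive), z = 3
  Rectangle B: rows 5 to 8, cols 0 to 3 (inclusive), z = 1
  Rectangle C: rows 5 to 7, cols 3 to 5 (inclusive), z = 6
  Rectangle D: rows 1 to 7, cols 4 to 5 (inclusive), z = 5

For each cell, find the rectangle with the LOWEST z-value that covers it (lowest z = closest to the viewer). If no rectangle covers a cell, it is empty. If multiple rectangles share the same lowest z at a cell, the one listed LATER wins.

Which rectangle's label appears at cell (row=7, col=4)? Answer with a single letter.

Answer: D

Derivation:
Check cell (7,4):
  A: rows 3-4 cols 3-4 -> outside (row miss)
  B: rows 5-8 cols 0-3 -> outside (col miss)
  C: rows 5-7 cols 3-5 z=6 -> covers; best now C (z=6)
  D: rows 1-7 cols 4-5 z=5 -> covers; best now D (z=5)
Winner: D at z=5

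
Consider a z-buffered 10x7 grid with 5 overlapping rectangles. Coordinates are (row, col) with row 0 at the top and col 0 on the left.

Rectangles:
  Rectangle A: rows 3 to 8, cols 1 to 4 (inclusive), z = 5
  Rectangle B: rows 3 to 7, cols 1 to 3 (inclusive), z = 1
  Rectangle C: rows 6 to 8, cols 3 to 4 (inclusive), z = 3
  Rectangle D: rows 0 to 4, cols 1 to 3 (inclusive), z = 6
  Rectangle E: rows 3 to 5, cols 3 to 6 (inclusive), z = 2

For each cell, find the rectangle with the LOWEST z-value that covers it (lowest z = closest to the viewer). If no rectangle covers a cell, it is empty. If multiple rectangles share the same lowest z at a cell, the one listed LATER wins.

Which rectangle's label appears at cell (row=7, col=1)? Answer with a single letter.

Answer: B

Derivation:
Check cell (7,1):
  A: rows 3-8 cols 1-4 z=5 -> covers; best now A (z=5)
  B: rows 3-7 cols 1-3 z=1 -> covers; best now B (z=1)
  C: rows 6-8 cols 3-4 -> outside (col miss)
  D: rows 0-4 cols 1-3 -> outside (row miss)
  E: rows 3-5 cols 3-6 -> outside (row miss)
Winner: B at z=1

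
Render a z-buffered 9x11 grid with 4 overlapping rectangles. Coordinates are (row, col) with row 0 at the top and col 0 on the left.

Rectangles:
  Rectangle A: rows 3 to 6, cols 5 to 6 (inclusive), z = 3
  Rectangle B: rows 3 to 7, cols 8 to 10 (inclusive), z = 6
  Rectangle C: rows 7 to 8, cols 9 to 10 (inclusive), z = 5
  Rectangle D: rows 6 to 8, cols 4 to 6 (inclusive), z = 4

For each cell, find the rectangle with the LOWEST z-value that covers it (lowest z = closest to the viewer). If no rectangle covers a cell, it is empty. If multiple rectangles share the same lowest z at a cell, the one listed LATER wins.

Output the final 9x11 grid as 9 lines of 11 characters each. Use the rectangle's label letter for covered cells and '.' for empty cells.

...........
...........
...........
.....AA.BBB
.....AA.BBB
.....AA.BBB
....DAA.BBB
....DDD.BCC
....DDD..CC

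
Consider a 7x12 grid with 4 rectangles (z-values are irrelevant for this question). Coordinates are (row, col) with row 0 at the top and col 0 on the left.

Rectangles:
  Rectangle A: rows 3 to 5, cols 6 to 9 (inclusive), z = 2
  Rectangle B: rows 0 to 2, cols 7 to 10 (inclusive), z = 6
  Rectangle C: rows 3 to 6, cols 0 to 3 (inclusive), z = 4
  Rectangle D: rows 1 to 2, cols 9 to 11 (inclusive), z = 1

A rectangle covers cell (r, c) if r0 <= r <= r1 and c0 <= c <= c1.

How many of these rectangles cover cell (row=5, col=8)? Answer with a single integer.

Answer: 1

Derivation:
Check cell (5,8):
  A: rows 3-5 cols 6-9 -> covers
  B: rows 0-2 cols 7-10 -> outside (row miss)
  C: rows 3-6 cols 0-3 -> outside (col miss)
  D: rows 1-2 cols 9-11 -> outside (row miss)
Count covering = 1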